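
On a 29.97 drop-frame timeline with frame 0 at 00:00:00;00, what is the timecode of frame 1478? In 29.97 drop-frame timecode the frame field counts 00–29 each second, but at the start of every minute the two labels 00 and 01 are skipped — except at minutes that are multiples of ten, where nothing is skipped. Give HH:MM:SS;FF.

00:00:49;08

Each 10-minute DF block holds 10 × 60 × 30 − 9 × 2 = 17982 frames. 1478 ÷ 17982 → 0 full blocks, remainder 1478.
Within the partial block the first minute is 1800 frames and each further minute 1798, so 0 further minute boundaries passed. Total skipped labels = 18 × 0 + 2 × 0 = 0.
Non-drop label index = 1478 + 0 = 1478; at 30 labels/s that is 00:00:49:08, i.e. DF 00:00:49;08.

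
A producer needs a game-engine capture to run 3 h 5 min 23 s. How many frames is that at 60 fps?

3 h 5 min 23 s = 11123 s.
Frames = 11123 × 60 = 667380.

667380 frames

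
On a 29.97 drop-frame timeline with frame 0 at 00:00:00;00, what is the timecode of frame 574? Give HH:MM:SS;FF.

Each 10-minute DF block holds 10 × 60 × 30 − 9 × 2 = 17982 frames. 574 ÷ 17982 → 0 full blocks, remainder 574.
Within the partial block the first minute is 1800 frames and each further minute 1798, so 0 further minute boundaries passed. Total skipped labels = 18 × 0 + 2 × 0 = 0.
Non-drop label index = 574 + 0 = 574; at 30 labels/s that is 00:00:19:04, i.e. DF 00:00:19;04.

00:00:19;04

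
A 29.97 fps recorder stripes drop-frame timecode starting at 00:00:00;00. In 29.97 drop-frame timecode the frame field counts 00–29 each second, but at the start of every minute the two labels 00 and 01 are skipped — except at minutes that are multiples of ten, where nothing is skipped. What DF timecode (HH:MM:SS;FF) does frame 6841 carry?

00:03:48;07

Ten DF minutes hold 17982 frames, so frame 6841 lies in block 0 (frames 0–17981) with 6841 frames into that block.
The block's first minute is 1800 frames and the rest 1798 each; 6841 frames reaches minute 3, so 0 × 18 + 3 × 2 = 6 labels have been skipped so far.
Adding those back, label number 6841 + 6 = 6847 at 30 labels/s is 228 s + 7 f = 0 h 3 min 48 s frame 7, i.e. 00:03:48;07.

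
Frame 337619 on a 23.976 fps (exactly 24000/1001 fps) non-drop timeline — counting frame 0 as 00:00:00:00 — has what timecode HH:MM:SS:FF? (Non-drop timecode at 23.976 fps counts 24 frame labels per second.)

337619 ÷ 24 = 14067 full seconds, remainder 11 frames.
14067 s = 3 h 54 min 27 s.
Timecode: 03:54:27:11.

03:54:27:11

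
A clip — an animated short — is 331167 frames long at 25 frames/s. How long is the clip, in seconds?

13246.68 seconds

Running time = 331167 / (25) = 13246.68 s.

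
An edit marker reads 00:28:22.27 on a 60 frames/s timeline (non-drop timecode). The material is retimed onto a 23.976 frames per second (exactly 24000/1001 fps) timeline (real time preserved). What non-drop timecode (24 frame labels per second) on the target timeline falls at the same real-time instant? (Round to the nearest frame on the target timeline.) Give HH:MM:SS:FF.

00:28:20:18

Source frame index: (0×3600 + 28×60 + 22) × 60 + 27 = 102147.
Real time: 102147 / (60) = 34049/20 s.
Target frame: (34049/20) × (24000/1001) = 40858800/1001 ≈ 40817.982 → 40818.
At 24 labels/s: frame 40818 → 00:28:20:18.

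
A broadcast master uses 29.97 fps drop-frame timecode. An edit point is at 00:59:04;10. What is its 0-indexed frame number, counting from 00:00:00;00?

106222

Complete 10-minute blocks: 5, each 17982 frames → 89910.
Remaining 9 whole minutes in the current block: 1800 + 8 × 1798 = 16184 frames.
Within the current minute: 4 × 30 + 10 − 2 = 128 (labels ;00/;01 skipped at this minute). Total = 89910 + 16184 + 128 = 106222.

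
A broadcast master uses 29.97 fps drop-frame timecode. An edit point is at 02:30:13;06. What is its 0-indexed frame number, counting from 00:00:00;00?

Complete 10-minute blocks: 15, each 17982 frames → 269730.
Remaining 0 whole minutes in the current block: 0 frames.
Within the current minute: 13 × 30 + 6 = 396. Total = 269730 + 0 + 396 = 270126.

270126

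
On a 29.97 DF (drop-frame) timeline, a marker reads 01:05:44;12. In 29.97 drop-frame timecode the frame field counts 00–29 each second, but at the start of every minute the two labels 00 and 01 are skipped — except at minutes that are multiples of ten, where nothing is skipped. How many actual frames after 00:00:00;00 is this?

As if non-drop at 30 labels/s: (1 × 3600 + 5 × 60 + 44) × 30 + 12 = 118332.
Minute boundaries passed: 65; those not divisible by 10: 65 − 6 = 59; dropped labels = 2 × 59 = 118.
Actual frame index = 118332 − 118 = 118214.

118214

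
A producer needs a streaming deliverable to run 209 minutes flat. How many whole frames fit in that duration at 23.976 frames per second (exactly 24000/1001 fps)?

209 min = 12540 s.
Frames = 12540 × 24000/1001 = 27360000/91 ≈ 300659.3407.
Complete frames: 300659.

300659 frames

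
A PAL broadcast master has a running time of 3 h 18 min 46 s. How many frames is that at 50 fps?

596300 frames

3 h 18 min 46 s = 11926 s.
Frames = 11926 × 50 = 596300.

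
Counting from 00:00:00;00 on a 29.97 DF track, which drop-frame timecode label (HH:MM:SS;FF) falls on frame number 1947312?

18:02:55;10

Each 10-minute DF block holds 10 × 60 × 30 − 9 × 2 = 17982 frames. 1947312 ÷ 17982 → 108 full blocks, remainder 5256.
Within the partial block the first minute is 1800 frames and each further minute 1798, so 2 further minute boundaries passed. Total skipped labels = 18 × 108 + 2 × 2 = 1948.
Non-drop label index = 1947312 + 1948 = 1949260; at 30 labels/s that is 18:02:55:10, i.e. DF 18:02:55;10.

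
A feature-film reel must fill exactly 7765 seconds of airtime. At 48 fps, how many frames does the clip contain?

372720 frames

Frames = 7765 × 48 = 372720.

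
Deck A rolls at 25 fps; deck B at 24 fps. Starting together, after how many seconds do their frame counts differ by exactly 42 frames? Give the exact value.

The gap grows by |24 − 25| = 1 frame per second.
Time for a 42-frame gap: 42 ÷ (1) = 42 s.

42 seconds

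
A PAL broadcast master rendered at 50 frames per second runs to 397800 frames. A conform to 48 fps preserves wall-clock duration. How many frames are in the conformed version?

381888 frames

Target frames = source frames × (target rate / source rate) = 397800 × (48)/(50) = 397800 × 24/25 = 381888.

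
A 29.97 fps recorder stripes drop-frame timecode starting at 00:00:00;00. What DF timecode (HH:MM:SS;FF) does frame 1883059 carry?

17:27:11;15

Ten DF minutes hold 17982 frames, so frame 1883059 lies in block 104 (frames 1870128–1888109) with 12931 frames into that block.
The block's first minute is 1800 frames and the rest 1798 each; 12931 frames reaches minute 7, so 104 × 18 + 7 × 2 = 1886 labels have been skipped so far.
Adding those back, label number 1883059 + 1886 = 1884945 at 30 labels/s is 62831 s + 15 f = 17 h 27 min 11 s frame 15, i.e. 17:27:11;15.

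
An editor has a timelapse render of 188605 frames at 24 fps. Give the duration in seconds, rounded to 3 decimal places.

7858.542 seconds

Running time = 188605 × 1/24 = 188605/24 s ≈ 7858.542 s.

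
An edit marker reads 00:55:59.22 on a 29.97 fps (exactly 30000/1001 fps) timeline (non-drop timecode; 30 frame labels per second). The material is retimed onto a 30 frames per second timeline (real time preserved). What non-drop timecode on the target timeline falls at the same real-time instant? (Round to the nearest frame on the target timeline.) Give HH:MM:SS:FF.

00:56:03:03

Source frame index: (0×3600 + 55×60 + 59) × 30 + 22 = 100792.
Real time: 100792 / (30000/1001) = 12611599/3750 s.
Target frame: (12611599/3750) × (30) = 12611599/125 ≈ 100892.792 → 100893.
At 30 labels/s: frame 100893 → 00:56:03:03.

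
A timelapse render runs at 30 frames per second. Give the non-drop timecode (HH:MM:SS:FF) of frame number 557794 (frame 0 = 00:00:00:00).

05:09:53:04

557794 ÷ 30 = 18593 full seconds, remainder 4 frames.
18593 s = 5 h 9 min 53 s.
Timecode: 05:09:53:04.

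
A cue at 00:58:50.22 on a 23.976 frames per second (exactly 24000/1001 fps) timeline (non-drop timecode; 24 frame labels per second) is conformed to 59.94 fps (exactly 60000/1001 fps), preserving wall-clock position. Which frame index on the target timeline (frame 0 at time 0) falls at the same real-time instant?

frame 211855

Source frame index: (0×3600 + 58×60 + 50) × 24 + 22 = 84742.
Real time: 84742 / (24000/1001) = 42413371/12000 s.
Target frame: (42413371/12000) × (60000/1001) = 211855.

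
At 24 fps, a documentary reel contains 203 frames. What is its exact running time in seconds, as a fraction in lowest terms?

203/24 seconds

Running time = 203 ÷ (24) = 203 × 1/24 = 203/24 s.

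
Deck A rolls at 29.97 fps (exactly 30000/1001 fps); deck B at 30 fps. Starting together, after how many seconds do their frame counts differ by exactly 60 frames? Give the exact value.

The gap grows by |30 − 30000/1001| = 30/1001 frames per second.
Time for a 60-frame gap: 60 ÷ (30/1001) = 2002 s.

2002 seconds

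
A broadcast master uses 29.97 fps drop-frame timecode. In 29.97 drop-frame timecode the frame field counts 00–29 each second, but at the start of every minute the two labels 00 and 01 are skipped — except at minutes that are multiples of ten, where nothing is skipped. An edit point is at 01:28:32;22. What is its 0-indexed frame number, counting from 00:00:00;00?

159222

Complete 10-minute blocks: 8, each 17982 frames → 143856.
Remaining 8 whole minutes in the current block: 1800 + 7 × 1798 = 14386 frames.
Within the current minute: 32 × 30 + 22 − 2 = 980 (labels ;00/;01 skipped at this minute). Total = 143856 + 14386 + 980 = 159222.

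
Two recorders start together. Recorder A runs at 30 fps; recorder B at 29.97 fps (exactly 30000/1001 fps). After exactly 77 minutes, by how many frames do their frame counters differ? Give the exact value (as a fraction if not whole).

77 min = 4620 s.
A emits 30 × 4620 = 138600 frames; B emits 30000/1001 × 4620 = 1800000/13.
Difference = 1800/13 frames (≈ 138.4615); B is behind A.

1800/13 frames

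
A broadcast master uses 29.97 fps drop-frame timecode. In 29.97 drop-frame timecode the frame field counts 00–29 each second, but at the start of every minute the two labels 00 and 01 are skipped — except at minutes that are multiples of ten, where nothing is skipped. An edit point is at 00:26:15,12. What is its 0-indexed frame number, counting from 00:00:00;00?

47214

Complete 10-minute blocks: 2, each 17982 frames → 35964.
Remaining 6 whole minutes in the current block: 1800 + 5 × 1798 = 10790 frames.
Within the current minute: 15 × 30 + 12 − 2 = 460 (labels ;00/;01 skipped at this minute). Total = 35964 + 10790 + 460 = 47214.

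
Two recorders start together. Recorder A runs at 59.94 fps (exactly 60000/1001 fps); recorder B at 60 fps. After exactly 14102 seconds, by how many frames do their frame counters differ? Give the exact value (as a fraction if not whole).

76920/91 frames

A emits 60000/1001 × 14102 = 76920000/91 frames; B emits 60 × 14102 = 846120.
Difference = 76920/91 frames (≈ 845.2747); B is ahead of A.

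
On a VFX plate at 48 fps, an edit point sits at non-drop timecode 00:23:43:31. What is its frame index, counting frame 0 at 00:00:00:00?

frame 68335

Total seconds to the label: (0 × 3600 + 23 × 60 + 43) = 1423.
Frame index = 1423 × 48 + 31 = 68335.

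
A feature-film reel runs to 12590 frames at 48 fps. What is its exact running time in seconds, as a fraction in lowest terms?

6295/24 seconds

Running time = 12590 ÷ (48) = 12590 × 1/48 = 6295/24 s.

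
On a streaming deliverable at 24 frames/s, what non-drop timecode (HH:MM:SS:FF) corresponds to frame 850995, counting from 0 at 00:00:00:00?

850995 ÷ 24 = 35458 full seconds, remainder 3 frames.
35458 s = 9 h 50 min 58 s.
Timecode: 09:50:58:03.

09:50:58:03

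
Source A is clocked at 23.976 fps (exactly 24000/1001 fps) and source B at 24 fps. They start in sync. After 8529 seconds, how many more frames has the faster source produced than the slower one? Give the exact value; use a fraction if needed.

A emits 24000/1001 × 8529 = 204696000/1001 frames; B emits 24 × 8529 = 204696.
Difference = 204696/1001 frames (≈ 204.4915); B is ahead of A.

204696/1001 frames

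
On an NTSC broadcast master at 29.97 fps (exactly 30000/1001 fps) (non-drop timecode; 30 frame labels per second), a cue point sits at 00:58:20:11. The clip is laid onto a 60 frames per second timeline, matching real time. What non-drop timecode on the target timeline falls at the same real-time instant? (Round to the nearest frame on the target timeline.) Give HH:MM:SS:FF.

00:58:23:52

Source frame index: (0×3600 + 58×60 + 20) × 30 + 11 = 105011.
Real time: 105011 / (30000/1001) = 105116011/30000 s.
Target frame: (105116011/30000) × (60) = 105116011/500 ≈ 210232.022 → 210232.
At 60 labels/s: frame 210232 → 00:58:23:52.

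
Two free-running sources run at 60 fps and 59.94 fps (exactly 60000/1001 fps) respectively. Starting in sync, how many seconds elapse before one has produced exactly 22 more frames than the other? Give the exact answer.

The gap grows by |60000/1001 − 60| = 60/1001 frames per second.
Time for a 22-frame gap: 22 ÷ (60/1001) = 11011/30 s.

11011/30 seconds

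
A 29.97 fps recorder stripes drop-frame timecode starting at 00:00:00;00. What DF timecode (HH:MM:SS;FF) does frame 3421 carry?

Each 10-minute DF block holds 10 × 60 × 30 − 9 × 2 = 17982 frames. 3421 ÷ 17982 → 0 full blocks, remainder 3421.
Within the partial block the first minute is 1800 frames and each further minute 1798, so 1 further minute boundary passed. Total skipped labels = 18 × 0 + 2 × 1 = 2.
Non-drop label index = 3421 + 2 = 3423; at 30 labels/s that is 00:01:54:03, i.e. DF 00:01:54;03.

00:01:54;03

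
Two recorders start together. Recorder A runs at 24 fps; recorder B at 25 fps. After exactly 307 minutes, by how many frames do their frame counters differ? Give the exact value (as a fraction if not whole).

18420 frames

307 min = 18420 s.
A emits 24 × 18420 = 442080 frames; B emits 25 × 18420 = 460500.
Difference = 18420 frames; B is ahead of A.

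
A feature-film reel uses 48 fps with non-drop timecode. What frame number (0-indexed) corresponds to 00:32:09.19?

92611

Total seconds to the label: (0 × 3600 + 32 × 60 + 9) = 1929.
Frame index = 1929 × 48 + 19 = 92611.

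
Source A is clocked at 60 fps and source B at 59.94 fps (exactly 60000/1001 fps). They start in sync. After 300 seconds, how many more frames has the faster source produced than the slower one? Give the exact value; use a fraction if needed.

A emits 60 × 300 = 18000 frames; B emits 60000/1001 × 300 = 18000000/1001.
Difference = 18000/1001 frames (≈ 17.9820); B is behind A.

18000/1001 frames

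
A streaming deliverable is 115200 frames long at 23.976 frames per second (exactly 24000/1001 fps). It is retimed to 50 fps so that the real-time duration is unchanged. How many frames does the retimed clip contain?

Target frames = source frames × (target rate / source rate) = 115200 × (50)/(24000/1001) = 115200 × 1001/480 = 240240.

240240 frames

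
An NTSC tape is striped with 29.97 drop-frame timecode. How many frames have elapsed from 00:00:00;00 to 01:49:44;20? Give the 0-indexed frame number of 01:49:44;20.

197342

Complete 10-minute blocks: 10, each 17982 frames → 179820.
Remaining 9 whole minutes in the current block: 1800 + 8 × 1798 = 16184 frames.
Within the current minute: 44 × 30 + 20 − 2 = 1338 (labels ;00/;01 skipped at this minute). Total = 179820 + 16184 + 1338 = 197342.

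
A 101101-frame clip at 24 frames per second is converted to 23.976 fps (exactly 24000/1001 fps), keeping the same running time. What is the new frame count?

Target frames = source frames × (target rate / source rate) = 101101 × (24000/1001)/(24) = 101101 × 1000/1001 = 101000.

101000 frames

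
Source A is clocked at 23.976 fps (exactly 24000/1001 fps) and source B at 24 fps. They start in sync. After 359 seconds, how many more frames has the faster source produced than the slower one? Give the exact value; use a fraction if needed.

8616/1001 frames

A emits 24000/1001 × 359 = 8616000/1001 frames; B emits 24 × 359 = 8616.
Difference = 8616/1001 frames (≈ 8.6074); B is ahead of A.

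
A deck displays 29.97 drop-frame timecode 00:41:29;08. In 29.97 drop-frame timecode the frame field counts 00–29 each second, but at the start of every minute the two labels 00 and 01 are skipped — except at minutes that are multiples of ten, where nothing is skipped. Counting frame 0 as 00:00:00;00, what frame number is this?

Complete 10-minute blocks: 4, each 17982 frames → 71928.
Remaining 1 whole minute in the current block: 1800 + 0 × 1798 = 1800 frames.
Within the current minute: 29 × 30 + 8 − 2 = 876 (labels ;00/;01 skipped at this minute). Total = 71928 + 1800 + 876 = 74604.

74604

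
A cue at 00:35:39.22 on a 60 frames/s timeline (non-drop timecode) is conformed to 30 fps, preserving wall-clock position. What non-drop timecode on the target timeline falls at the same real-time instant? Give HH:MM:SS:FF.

Source frame index: (0×3600 + 35×60 + 39) × 60 + 22 = 128362.
Real time: 128362 / (60) = 64181/30 s.
Target frame: (64181/30) × (30) = 64181.
At 30 labels/s: frame 64181 → 00:35:39:11.

00:35:39:11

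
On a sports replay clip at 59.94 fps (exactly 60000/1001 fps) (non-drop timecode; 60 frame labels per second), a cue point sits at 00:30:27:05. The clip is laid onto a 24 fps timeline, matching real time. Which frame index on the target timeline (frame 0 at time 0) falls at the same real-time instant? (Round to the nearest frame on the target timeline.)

Source frame index: (0×3600 + 30×60 + 27) × 60 + 5 = 109625.
Real time: 109625 / (60000/1001) = 877877/480 s.
Target frame: (877877/480) × (24) = 877877/20 ≈ 43893.850 → 43894.

frame 43894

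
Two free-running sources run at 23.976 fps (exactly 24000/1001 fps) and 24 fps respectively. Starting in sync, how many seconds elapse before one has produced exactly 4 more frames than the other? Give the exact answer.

1001/6 seconds

The gap grows by |24 − 24000/1001| = 24/1001 frames per second.
Time for a 4-frame gap: 4 ÷ (24/1001) = 1001/6 s.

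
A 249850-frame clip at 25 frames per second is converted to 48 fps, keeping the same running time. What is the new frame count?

Target frames = source frames × (target rate / source rate) = 249850 × (48)/(25) = 249850 × 48/25 = 479712.

479712 frames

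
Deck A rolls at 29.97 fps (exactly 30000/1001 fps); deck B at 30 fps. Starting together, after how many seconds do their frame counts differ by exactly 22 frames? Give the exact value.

11011/15 seconds

The gap grows by |30 − 30000/1001| = 30/1001 frames per second.
Time for a 22-frame gap: 22 ÷ (30/1001) = 11011/15 s.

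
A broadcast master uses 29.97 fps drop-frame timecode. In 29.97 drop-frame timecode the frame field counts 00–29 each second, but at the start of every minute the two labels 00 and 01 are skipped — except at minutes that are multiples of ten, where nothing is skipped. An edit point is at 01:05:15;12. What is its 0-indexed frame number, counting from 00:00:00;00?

As if non-drop at 30 labels/s: (1 × 3600 + 5 × 60 + 15) × 30 + 12 = 117462.
Minute boundaries passed: 65; those not divisible by 10: 65 − 6 = 59; dropped labels = 2 × 59 = 118.
Actual frame index = 117462 − 118 = 117344.

117344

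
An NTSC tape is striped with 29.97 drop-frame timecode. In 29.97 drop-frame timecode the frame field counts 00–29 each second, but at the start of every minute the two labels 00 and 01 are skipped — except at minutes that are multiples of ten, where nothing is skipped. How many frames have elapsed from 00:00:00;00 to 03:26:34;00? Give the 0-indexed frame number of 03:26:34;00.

371448

Complete 10-minute blocks: 20, each 17982 frames → 359640.
Remaining 6 whole minutes in the current block: 1800 + 5 × 1798 = 10790 frames.
Within the current minute: 34 × 30 + 0 − 2 = 1018 (labels ;00/;01 skipped at this minute). Total = 359640 + 10790 + 1018 = 371448.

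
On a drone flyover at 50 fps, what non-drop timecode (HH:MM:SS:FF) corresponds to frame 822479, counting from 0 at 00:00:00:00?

04:34:09:29

822479 ÷ 50 = 16449 full seconds, remainder 29 frames.
16449 s = 4 h 34 min 9 s.
Timecode: 04:34:09:29.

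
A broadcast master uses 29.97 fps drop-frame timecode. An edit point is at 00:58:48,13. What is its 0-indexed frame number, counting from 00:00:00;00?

105747

Complete 10-minute blocks: 5, each 17982 frames → 89910.
Remaining 8 whole minutes in the current block: 1800 + 7 × 1798 = 14386 frames.
Within the current minute: 48 × 30 + 13 − 2 = 1451 (labels ;00/;01 skipped at this minute). Total = 89910 + 14386 + 1451 = 105747.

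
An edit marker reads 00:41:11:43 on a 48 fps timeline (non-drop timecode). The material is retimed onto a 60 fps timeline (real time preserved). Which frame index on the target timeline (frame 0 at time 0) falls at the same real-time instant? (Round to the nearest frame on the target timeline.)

Source frame index: (0×3600 + 41×60 + 11) × 48 + 43 = 118651.
Real time: 118651 / (48) = 118651/48 s.
Target frame: (118651/48) × (60) = 593255/4 ≈ 148313.750 → 148314.

frame 148314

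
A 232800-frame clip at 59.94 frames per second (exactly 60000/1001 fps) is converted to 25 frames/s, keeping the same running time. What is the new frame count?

97097 frames

Target frames = source frames × (target rate / source rate) = 232800 × (25)/(60000/1001) = 232800 × 1001/2400 = 97097.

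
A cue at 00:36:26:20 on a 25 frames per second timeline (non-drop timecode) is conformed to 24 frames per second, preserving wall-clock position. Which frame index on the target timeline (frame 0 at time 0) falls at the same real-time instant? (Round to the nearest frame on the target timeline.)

frame 52483

Source frame index: (0×3600 + 36×60 + 26) × 25 + 20 = 54670.
Real time: 54670 / (25) = 10934/5 s.
Target frame: (10934/5) × (24) = 262416/5 ≈ 52483.200 → 52483.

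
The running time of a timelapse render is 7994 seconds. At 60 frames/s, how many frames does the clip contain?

Frames = 7994 × 60 = 479640.

479640 frames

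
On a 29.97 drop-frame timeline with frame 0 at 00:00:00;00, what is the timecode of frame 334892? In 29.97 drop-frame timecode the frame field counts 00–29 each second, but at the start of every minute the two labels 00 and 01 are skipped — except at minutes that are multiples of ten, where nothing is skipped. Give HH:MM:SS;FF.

Each 10-minute DF block holds 10 × 60 × 30 − 9 × 2 = 17982 frames. 334892 ÷ 17982 → 18 full blocks, remainder 11216.
Within the partial block the first minute is 1800 frames and each further minute 1798, so 6 further minute boundaries passed. Total skipped labels = 18 × 18 + 2 × 6 = 336.
Non-drop label index = 334892 + 336 = 335228; at 30 labels/s that is 03:06:14:08, i.e. DF 03:06:14;08.

03:06:14;08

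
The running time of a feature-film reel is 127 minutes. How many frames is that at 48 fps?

365760 frames

127 min = 7620 s.
Frames = 7620 × 48 = 365760.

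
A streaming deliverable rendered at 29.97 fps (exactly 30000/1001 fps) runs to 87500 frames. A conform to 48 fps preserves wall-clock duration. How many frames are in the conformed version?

Target frames = source frames × (target rate / source rate) = 87500 × (48)/(30000/1001) = 87500 × 1001/625 = 140140.

140140 frames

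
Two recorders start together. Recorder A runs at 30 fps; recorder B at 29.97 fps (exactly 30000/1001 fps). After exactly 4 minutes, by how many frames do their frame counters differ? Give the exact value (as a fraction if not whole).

4 min = 240 s.
A emits 30 × 240 = 7200 frames; B emits 30000/1001 × 240 = 7200000/1001.
Difference = 7200/1001 frames (≈ 7.1928); B is behind A.

7200/1001 frames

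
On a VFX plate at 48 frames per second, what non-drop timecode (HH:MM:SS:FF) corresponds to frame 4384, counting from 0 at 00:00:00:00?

00:01:31:16

4384 ÷ 48 = 91 full seconds, remainder 16 frames.
91 s = 0 h 1 min 31 s.
Timecode: 00:01:31:16.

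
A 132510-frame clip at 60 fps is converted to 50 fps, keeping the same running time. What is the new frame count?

Target frames = source frames × (target rate / source rate) = 132510 × (50)/(60) = 132510 × 5/6 = 110425.

110425 frames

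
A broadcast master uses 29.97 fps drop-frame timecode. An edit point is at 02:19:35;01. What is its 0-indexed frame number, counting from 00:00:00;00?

250999

As if non-drop at 30 labels/s: (2 × 3600 + 19 × 60 + 35) × 30 + 1 = 251251.
Minute boundaries passed: 139; those not divisible by 10: 139 − 13 = 126; dropped labels = 2 × 126 = 252.
Actual frame index = 251251 − 252 = 250999.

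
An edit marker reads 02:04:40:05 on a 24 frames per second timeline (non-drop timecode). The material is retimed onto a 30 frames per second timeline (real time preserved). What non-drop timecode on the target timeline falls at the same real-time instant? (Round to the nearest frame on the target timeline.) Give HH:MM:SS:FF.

02:04:40:06

Source frame index: (2×3600 + 4×60 + 40) × 24 + 5 = 179525.
Real time: 179525 / (24) = 179525/24 s.
Target frame: (179525/24) × (30) = 897625/4 ≈ 224406.250 → 224406.
At 30 labels/s: frame 224406 → 02:04:40:06.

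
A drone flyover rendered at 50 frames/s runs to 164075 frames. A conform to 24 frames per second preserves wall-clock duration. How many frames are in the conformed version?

78756 frames

Target frames = source frames × (target rate / source rate) = 164075 × (24)/(50) = 164075 × 12/25 = 78756.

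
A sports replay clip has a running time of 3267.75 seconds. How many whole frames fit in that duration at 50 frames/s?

163387 frames

Frames = 3267.75 × 50 = 326775/2 ≈ 163387.5000.
Complete frames: 163387.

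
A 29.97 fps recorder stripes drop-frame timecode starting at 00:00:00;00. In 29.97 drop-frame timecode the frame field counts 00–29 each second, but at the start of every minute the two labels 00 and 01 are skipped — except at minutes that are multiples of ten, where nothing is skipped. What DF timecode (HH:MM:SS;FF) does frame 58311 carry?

Each 10-minute DF block holds 10 × 60 × 30 − 9 × 2 = 17982 frames. 58311 ÷ 17982 → 3 full blocks, remainder 4365.
Within the partial block the first minute is 1800 frames and each further minute 1798, so 2 further minute boundaries passed. Total skipped labels = 18 × 3 + 2 × 2 = 58.
Non-drop label index = 58311 + 58 = 58369; at 30 labels/s that is 00:32:25:19, i.e. DF 00:32:25;19.

00:32:25;19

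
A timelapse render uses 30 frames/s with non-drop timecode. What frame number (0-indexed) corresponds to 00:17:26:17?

Total seconds to the label: (0 × 3600 + 17 × 60 + 26) = 1046.
Frame index = 1046 × 30 + 17 = 31397.

31397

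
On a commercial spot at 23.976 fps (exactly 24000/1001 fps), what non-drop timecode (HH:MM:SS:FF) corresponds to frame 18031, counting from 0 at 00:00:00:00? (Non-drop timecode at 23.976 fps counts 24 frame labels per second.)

18031 ÷ 24 = 751 full seconds, remainder 7 frames.
751 s = 0 h 12 min 31 s.
Timecode: 00:12:31:07.

00:12:31:07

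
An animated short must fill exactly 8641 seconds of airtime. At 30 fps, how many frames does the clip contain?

259230 frames

Frames = 8641 × 30 = 259230.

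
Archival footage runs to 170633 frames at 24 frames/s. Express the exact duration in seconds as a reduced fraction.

170633/24 seconds

Running time = 170633 ÷ (24) = 170633 × 1/24 = 170633/24 s.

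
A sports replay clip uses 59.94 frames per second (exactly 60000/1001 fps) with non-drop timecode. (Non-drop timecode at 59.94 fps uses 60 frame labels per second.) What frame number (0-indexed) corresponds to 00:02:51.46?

Total seconds to the label: (0 × 3600 + 2 × 60 + 51) = 171.
Frame index = 171 × 60 + 46 = 10306.

frame 10306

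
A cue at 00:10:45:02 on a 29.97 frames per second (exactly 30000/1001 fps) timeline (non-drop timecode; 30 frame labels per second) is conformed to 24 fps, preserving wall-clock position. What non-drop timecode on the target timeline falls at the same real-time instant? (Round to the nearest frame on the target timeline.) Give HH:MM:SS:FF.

00:10:45:17

Source frame index: (0×3600 + 10×60 + 45) × 30 + 2 = 19352.
Real time: 19352 / (30000/1001) = 2421419/3750 s.
Target frame: (2421419/3750) × (24) = 9685676/625 ≈ 15497.082 → 15497.
At 24 labels/s: frame 15497 → 00:10:45:17.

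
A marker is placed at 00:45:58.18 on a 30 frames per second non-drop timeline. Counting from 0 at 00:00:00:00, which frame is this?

82758

Total seconds to the label: (0 × 3600 + 45 × 60 + 58) = 2758.
Frame index = 2758 × 30 + 18 = 82758.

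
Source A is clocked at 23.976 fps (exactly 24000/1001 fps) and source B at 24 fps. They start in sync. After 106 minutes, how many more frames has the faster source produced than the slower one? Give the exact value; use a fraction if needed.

106 min = 6360 s.
A emits 24000/1001 × 6360 = 152640000/1001 frames; B emits 24 × 6360 = 152640.
Difference = 152640/1001 frames (≈ 152.4875); B is ahead of A.

152640/1001 frames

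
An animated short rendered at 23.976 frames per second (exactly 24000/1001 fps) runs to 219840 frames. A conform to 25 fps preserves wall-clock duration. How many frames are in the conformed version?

229229 frames

Target frames = source frames × (target rate / source rate) = 219840 × (25)/(24000/1001) = 219840 × 1001/960 = 229229.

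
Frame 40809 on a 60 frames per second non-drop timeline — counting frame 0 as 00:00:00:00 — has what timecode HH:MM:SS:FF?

40809 ÷ 60 = 680 full seconds, remainder 9 frames.
680 s = 0 h 11 min 20 s.
Timecode: 00:11:20:09.

00:11:20:09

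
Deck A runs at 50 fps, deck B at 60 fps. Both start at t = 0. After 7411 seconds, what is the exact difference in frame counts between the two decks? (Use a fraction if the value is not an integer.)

A emits 50 × 7411 = 370550 frames; B emits 60 × 7411 = 444660.
Difference = 74110 frames; B is ahead of A.

74110 frames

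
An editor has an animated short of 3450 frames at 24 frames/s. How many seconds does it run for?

Running time = 3450 / (24) = 143.75 s.

143.75 seconds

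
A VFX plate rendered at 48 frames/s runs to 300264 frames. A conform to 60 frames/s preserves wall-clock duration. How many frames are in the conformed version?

Target frames = source frames × (target rate / source rate) = 300264 × (60)/(48) = 300264 × 5/4 = 375330.

375330 frames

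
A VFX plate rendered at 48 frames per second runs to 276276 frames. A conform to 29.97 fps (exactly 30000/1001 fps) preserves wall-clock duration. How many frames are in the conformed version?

172500 frames

Target frames = source frames × (target rate / source rate) = 276276 × (30000/1001)/(48) = 276276 × 625/1001 = 172500.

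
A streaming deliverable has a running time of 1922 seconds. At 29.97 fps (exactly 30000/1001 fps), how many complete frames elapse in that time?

Frames = 1922 × 30000/1001 = 57660000/1001 ≈ 57602.3976.
Complete frames: 57602.

57602 frames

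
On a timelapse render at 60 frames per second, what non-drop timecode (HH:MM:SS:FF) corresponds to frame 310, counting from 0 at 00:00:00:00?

310 ÷ 60 = 5 full seconds, remainder 10 frames.
5 s = 0 h 0 min 5 s.
Timecode: 00:00:05:10.

00:00:05:10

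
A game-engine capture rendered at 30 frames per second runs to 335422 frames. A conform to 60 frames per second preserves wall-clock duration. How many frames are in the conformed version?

670844 frames

Target frames = source frames × (target rate / source rate) = 335422 × (60)/(30) = 335422 × 2 = 670844.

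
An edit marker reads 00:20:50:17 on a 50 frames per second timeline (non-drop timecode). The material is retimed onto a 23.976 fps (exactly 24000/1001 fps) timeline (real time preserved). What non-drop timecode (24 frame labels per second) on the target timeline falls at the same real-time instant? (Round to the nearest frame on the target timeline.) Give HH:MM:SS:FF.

00:20:49:02

Source frame index: (0×3600 + 20×60 + 50) × 50 + 17 = 62517.
Real time: 62517 / (50) = 62517/50 s.
Target frame: (62517/50) × (24000/1001) = 329760/11 ≈ 29978.182 → 29978.
At 24 labels/s: frame 29978 → 00:20:49:02.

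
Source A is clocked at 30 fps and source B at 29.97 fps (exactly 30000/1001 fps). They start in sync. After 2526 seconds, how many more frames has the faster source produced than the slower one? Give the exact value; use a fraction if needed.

A emits 30 × 2526 = 75780 frames; B emits 30000/1001 × 2526 = 75780000/1001.
Difference = 75780/1001 frames (≈ 75.7043); B is behind A.

75780/1001 frames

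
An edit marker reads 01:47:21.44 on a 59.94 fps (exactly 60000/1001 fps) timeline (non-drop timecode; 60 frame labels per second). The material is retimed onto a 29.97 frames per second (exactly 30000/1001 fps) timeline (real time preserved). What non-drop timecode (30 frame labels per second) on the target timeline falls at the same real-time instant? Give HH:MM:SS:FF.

Source frame index: (1×3600 + 47×60 + 21) × 60 + 44 = 386504.
Real time: 386504 / (60000/1001) = 48361313/7500 s.
Target frame: (48361313/7500) × (30000/1001) = 193252.
At 30 labels/s: frame 193252 → 01:47:21:22.

01:47:21:22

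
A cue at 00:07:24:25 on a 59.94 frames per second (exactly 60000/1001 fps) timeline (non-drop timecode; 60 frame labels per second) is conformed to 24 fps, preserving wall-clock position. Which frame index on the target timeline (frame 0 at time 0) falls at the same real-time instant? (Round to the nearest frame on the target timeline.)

Source frame index: (0×3600 + 7×60 + 24) × 60 + 25 = 26665.
Real time: 26665 / (60000/1001) = 5338333/12000 s.
Target frame: (5338333/12000) × (24) = 5338333/500 ≈ 10676.666 → 10677.

frame 10677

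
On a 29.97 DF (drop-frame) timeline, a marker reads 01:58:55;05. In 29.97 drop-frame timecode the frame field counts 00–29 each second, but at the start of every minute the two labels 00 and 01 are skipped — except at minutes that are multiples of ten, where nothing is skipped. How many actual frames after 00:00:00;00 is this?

213841

Complete 10-minute blocks: 11, each 17982 frames → 197802.
Remaining 8 whole minutes in the current block: 1800 + 7 × 1798 = 14386 frames.
Within the current minute: 55 × 30 + 5 − 2 = 1653 (labels ;00/;01 skipped at this minute). Total = 197802 + 14386 + 1653 = 213841.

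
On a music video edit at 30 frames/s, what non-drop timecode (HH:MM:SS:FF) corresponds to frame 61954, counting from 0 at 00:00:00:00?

61954 ÷ 30 = 2065 full seconds, remainder 4 frames.
2065 s = 0 h 34 min 25 s.
Timecode: 00:34:25:04.

00:34:25:04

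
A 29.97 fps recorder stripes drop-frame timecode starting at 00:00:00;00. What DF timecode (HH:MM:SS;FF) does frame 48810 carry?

00:27:08;20

Each 10-minute DF block holds 10 × 60 × 30 − 9 × 2 = 17982 frames. 48810 ÷ 17982 → 2 full blocks, remainder 12846.
Within the partial block the first minute is 1800 frames and each further minute 1798, so 7 further minute boundaries passed. Total skipped labels = 18 × 2 + 2 × 7 = 50.
Non-drop label index = 48810 + 50 = 48860; at 30 labels/s that is 00:27:08:20, i.e. DF 00:27:08;20.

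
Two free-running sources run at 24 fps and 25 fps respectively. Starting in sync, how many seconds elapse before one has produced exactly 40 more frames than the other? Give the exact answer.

The gap grows by |25 − 24| = 1 frame per second.
Time for a 40-frame gap: 40 ÷ (1) = 40 s.

40 seconds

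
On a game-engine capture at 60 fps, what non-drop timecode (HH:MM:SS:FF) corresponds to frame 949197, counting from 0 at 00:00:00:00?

949197 ÷ 60 = 15819 full seconds, remainder 57 frames.
15819 s = 4 h 23 min 39 s.
Timecode: 04:23:39:57.

04:23:39:57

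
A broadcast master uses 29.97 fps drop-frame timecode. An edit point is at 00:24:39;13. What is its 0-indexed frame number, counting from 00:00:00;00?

Complete 10-minute blocks: 2, each 17982 frames → 35964.
Remaining 4 whole minutes in the current block: 1800 + 3 × 1798 = 7194 frames.
Within the current minute: 39 × 30 + 13 − 2 = 1181 (labels ;00/;01 skipped at this minute). Total = 35964 + 7194 + 1181 = 44339.

44339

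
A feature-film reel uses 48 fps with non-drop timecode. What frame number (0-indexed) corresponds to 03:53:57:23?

673799

Total seconds to the label: (3 × 3600 + 53 × 60 + 57) = 14037.
Frame index = 14037 × 48 + 23 = 673799.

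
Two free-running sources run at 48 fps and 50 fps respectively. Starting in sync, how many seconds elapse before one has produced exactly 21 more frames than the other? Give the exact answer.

The gap grows by |50 − 48| = 2 frames per second.
Time for a 21-frame gap: 21 ÷ (2) = 10.5 s.

10.5 seconds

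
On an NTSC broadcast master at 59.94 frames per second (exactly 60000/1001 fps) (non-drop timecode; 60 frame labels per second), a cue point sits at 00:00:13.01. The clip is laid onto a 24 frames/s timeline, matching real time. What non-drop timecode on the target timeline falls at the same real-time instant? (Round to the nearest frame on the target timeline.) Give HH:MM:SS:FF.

Source frame index: (0×3600 + 0×60 + 13) × 60 + 1 = 781.
Real time: 781 / (60000/1001) = 781781/60000 s.
Target frame: (781781/60000) × (24) = 781781/2500 ≈ 312.712 → 313.
At 24 labels/s: frame 313 → 00:00:13:01.

00:00:13:01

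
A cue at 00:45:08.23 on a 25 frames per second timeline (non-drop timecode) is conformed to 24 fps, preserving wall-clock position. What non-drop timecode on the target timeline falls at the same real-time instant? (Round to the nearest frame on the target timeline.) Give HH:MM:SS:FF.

Source frame index: (0×3600 + 45×60 + 8) × 25 + 23 = 67723.
Real time: 67723 / (25) = 67723/25 s.
Target frame: (67723/25) × (24) = 1625352/25 ≈ 65014.080 → 65014.
At 24 labels/s: frame 65014 → 00:45:08:22.

00:45:08:22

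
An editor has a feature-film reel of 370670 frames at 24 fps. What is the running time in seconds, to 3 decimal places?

Running time = 370670 × 1/24 = 185335/12 s ≈ 15444.583 s.

15444.583 seconds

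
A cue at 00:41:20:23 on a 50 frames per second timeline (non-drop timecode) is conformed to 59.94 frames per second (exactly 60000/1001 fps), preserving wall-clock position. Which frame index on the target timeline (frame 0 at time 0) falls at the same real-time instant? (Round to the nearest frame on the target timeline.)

frame 148679

Source frame index: (0×3600 + 41×60 + 20) × 50 + 23 = 124023.
Real time: 124023 / (50) = 124023/50 s.
Target frame: (124023/50) × (60000/1001) = 148827600/1001 ≈ 148678.921 → 148679.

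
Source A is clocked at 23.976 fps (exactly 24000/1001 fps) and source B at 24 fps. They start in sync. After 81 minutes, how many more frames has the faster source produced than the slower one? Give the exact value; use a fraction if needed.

81 min = 4860 s.
A emits 24000/1001 × 4860 = 116640000/1001 frames; B emits 24 × 4860 = 116640.
Difference = 116640/1001 frames (≈ 116.5235); B is ahead of A.

116640/1001 frames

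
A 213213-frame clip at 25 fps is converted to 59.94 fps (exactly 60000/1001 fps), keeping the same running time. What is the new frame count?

511200 frames

Target frames = source frames × (target rate / source rate) = 213213 × (60000/1001)/(25) = 213213 × 2400/1001 = 511200.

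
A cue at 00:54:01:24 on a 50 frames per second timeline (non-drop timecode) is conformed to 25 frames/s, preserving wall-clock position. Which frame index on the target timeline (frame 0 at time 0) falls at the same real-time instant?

Source frame index: (0×3600 + 54×60 + 1) × 50 + 24 = 162074.
Real time: 162074 / (50) = 81037/25 s.
Target frame: (81037/25) × (25) = 81037.

frame 81037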